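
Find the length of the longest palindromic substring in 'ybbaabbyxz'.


Scanning 'ybbaabbyxz' for palindromic substrings.
Substring at positions 0-7: 'ybbaabby'.
Check: reverse('ybbaabby') = 'ybbaabby' -> palindrome confirmed.
Neighbouring characters ('-' / 'x') break symmetry, so it cannot extend further.
No longer palindromic substring exists; longest length = 8

8


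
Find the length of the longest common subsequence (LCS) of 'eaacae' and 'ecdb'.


DP table for LCS of 'eaacae' and 'ecdb':
       e  c  d  b
    0  0  0  0  0
  e 0  1  1  1  1
  a 0  1  1  1  1
  a 0  1  1  1  1
  c 0  1  2  2  2
  a 0  1  2  2  2
  e 0  1  2  2  2
LCS: 'ec'
LCS length = 2

2


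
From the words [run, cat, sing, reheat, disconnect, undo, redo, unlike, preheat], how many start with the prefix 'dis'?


Checking each word for prefix 'dis':
  'run' -> no (count: 0)
  'cat' -> no (count: 0)
  'sing' -> no (count: 0)
  'reheat' -> no (count: 0)
  'disconnect' -> YES, starts with 'dis' (count: 1)
  'undo' -> no (count: 1)
  'redo' -> no (count: 1)
  'unlike' -> no (count: 1)
  'preheat' -> no (count: 1)
Total with prefix 'dis': 1

1


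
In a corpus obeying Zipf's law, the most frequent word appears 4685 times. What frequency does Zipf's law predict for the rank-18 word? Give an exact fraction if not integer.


Zipf's law: freq(rank) = f1 / rank
f1 = 4685, rank = 18
freq = 4685 / 18
GCD(4685, 18) = 1
Simplified: 4685/18

4685/18


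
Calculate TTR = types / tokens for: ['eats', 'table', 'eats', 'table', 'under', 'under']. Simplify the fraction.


Tokens: 6
Unique types: ('eats', 'table', 'under') = 3
TTR = 3/6
Simplify: divide both by 3 -> 1/2
TTR = 1/2

1/2


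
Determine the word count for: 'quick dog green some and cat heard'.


Counting words by splitting on spaces:
  Word 1: 'quick'
  Word 2: 'dog'
  Word 3: 'green'
  Word 4: 'some'
  Word 5: 'and'
  Word 6: 'cat'
  Word 7: 'heard'
Total words: 7

7


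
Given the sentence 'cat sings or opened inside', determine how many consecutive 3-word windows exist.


Word trigrams from [5] words:
  Trigram 1: (cat sings or)
  Trigram 2: (sings or opened)
  Trigram 3: (or opened inside)
Total word trigrams: 5 - 2 = 3

3


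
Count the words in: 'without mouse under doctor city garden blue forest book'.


Counting words by splitting on spaces:
  Word 1: 'without'
  Word 2: 'mouse'
  Word 3: 'under'
  Word 4: 'doctor'
  Word 5: 'city'
  Word 6: 'garden'
  Word 7: 'blue'
  Word 8: 'forest'
  Word 9: 'book'
Total words: 9

9


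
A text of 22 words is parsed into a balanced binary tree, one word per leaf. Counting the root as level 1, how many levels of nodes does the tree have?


In a balanced binary tree with n leaves the deepest leaf is ceil(log2(n)) edges below the root,
so counting node levels inclusive of root and leaves gives ceil(log2(n)) + 1 levels.
log2(22) = 4.4594
ceil(4.4594) = 5
levels = 5 + 1 = 6

6


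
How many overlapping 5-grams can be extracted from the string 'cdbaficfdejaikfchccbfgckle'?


String 'cdbaficfdejaikfchccbfgckle' has length L = 26.
Number of overlapping n-grams = L - n + 1
Substituting: 26 - 5 + 1 = 22

22


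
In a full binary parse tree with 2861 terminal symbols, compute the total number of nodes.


Leaf nodes (terminals): 2861
Internal nodes = n - 1 = 2861 - 1 = 2860
Total = leaves + internal = 2861 + 2860 = 5721

5721


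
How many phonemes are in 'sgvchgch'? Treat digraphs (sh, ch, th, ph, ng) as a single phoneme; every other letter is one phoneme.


Parsing 'sgvchgch' greedily, digraphs first:
  's' -> consonant phoneme (phonemes so far: 1)
  'g' -> consonant phoneme (phonemes so far: 2)
  'v' -> consonant phoneme (phonemes so far: 3)
  'ch' -> digraph (1 consonant phoneme) (phonemes so far: 4)
  'g' -> consonant phoneme (phonemes so far: 5)
  'ch' -> digraph (1 consonant phoneme) (phonemes so far: 6)
Total phonemes: 6

6


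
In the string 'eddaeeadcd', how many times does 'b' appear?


Scanning 'eddaeeadcd' for 'b':
  No matches found.
Total occurrences of 'b': 0

0


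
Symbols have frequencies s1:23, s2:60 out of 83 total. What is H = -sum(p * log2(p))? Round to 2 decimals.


Computing entropy H = -sum(p_i * log2(p_i)):
  s1: p = 23/83 = 0.2771, -p*log2(p) = 0.5131
  s2: p = 60/83 = 0.7229, -p*log2(p) = 0.3384
H = sum of terms = 0.8515
Rounded to 2 decimals: 0.85

0.85


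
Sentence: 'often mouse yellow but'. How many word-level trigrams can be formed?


Word trigrams from [4] words:
  Trigram 1: (often mouse yellow)
  Trigram 2: (mouse yellow but)
Total word trigrams: 4 - 2 = 2

2


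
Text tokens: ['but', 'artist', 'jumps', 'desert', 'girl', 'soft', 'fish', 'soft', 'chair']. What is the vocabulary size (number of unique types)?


Listing all tokens and tracking unique types:
  Token 1: 'but' -> NEW (unique so far: 1)
  Token 2: 'artist' -> NEW (unique so far: 2)
  Token 3: 'jumps' -> NEW (unique so far: 3)
  Token 4: 'desert' -> NEW (unique so far: 4)
  Token 5: 'girl' -> NEW (unique so far: 5)
  Token 6: 'soft' -> NEW (unique so far: 6)
  Token 7: 'fish' -> NEW (unique so far: 7)
  Token 8: 'soft' -> duplicate (unique so far: 7)
  Token 9: 'chair' -> NEW (unique so far: 8)
Unique types: ('artist', 'but', 'chair', 'desert', 'fish', 'girl', 'jumps', 'soft')
Vocabulary size: 8

8


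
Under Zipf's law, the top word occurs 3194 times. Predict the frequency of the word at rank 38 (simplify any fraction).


Zipf's law: freq(rank) = f1 / rank
f1 = 3194, rank = 38
freq = 3194 / 38
GCD(3194, 38) = 2
Simplified: 1597/19

1597/19


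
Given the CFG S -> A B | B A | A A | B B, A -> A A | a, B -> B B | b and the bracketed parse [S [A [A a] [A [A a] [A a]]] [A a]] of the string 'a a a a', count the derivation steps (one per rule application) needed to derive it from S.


Every bracketed nonterminal node [X ...] in the tree is produced by exactly one rule application.
Reading the tree off as a leftmost derivation:
  Step 1: S  =>  A A   (applied S -> A A)
  Step 2: A A  =>  A A A   (applied A -> A A)
  Step 3: A A A  =>  a A A   (applied A -> a)
  Step 4: a A A  =>  a A A A   (applied A -> A A)
  Step 5: a A A A  =>  a a A A   (applied A -> a)
  Step 6: a a A A  =>  a a a A   (applied A -> a)
  Step 7: a a a A  =>  a a a a   (applied A -> a)
Final yield: a a a a
Total rewrite steps: 7

7


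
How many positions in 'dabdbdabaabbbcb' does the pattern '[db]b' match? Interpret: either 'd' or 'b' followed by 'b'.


Pattern: [db]b means either 'd' or 'b' followed by 'b'.
Scanning 'dabdbdabaabbbcb' position-by-position:
  Pos 0: window 'da' -> no
  Pos 1: window 'ab' -> no
  Pos 2: window 'bd' -> no
  Pos 3: window 'db' -> MATCH
  Pos 4: window 'bd' -> no
  Pos 5: window 'da' -> no
  Pos 6: window 'ab' -> no
  Pos 7: window 'ba' -> no
  Pos 8: window 'aa' -> no
  Pos 9: window 'ab' -> no
  Pos 10: window 'bb' -> MATCH
  Pos 11: window 'bb' -> MATCH
  Pos 12: window 'bc' -> no
  Pos 13: window 'cb' -> no
  Pos 14: window 'b' -> no
Total matches: 3

3


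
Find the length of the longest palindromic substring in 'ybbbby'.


Scanning 'ybbbby' for palindromic substrings.
Substring at positions 0-5: 'ybbbby'.
Check: reverse('ybbbby') = 'ybbbby' -> palindrome confirmed.
No longer palindromic substring exists; longest length = 6

6


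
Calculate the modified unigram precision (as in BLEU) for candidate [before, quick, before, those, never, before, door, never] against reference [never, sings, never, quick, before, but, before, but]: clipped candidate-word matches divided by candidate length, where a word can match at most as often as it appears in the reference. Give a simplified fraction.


Reference word counts: {'before': 2, 'but': 2, 'never': 2, 'quick': 1, 'sings': 1}
Checking each candidate word (with clipping):
  'before' -> in reference (ref count 2, used 1/2) -> match (matches: 1)
  'quick' -> in reference (ref count 1, used 1/1) -> match (matches: 2)
  'before' -> in reference (ref count 2, used 2/2) -> match (matches: 3)
  'those' -> not in reference -> no match (matches: 3)
  'never' -> in reference (ref count 2, used 1/2) -> match (matches: 4)
  'before' -> ref count 2 already used up (2/2) -> clipped, no match (matches: 4)
  'door' -> not in reference -> no match (matches: 4)
  'never' -> in reference (ref count 2, used 2/2) -> match (matches: 5)
Clipped matches: 5, Candidate length: 8
Precision = 5/8

5/8


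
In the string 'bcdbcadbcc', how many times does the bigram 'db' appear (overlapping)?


Scanning 'bcdbcadbcc' for bigram 'db':
  Position 0: 'bc' -> no
  Position 1: 'cd' -> no
  Position 2: 'db' -> MATCH
  Position 3: 'bc' -> no
  Position 4: 'ca' -> no
  Position 5: 'ad' -> no
  Position 6: 'db' -> MATCH
  Position 7: 'bc' -> no
  Position 8: 'cc' -> no
Total matches: 2

2


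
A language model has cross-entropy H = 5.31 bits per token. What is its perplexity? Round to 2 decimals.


Perplexity formula: PP = 2^H
H = 5.31
PP = 2^5.31
Decompose: 2^5.31 = 2^5 * 2^0.31
2^5 = 32, 2^0.31 ~ 1.2397077
PP ~ 32 * 1.2397077 = 39.6706464
Rounded to 2 decimals: 39.67

39.67


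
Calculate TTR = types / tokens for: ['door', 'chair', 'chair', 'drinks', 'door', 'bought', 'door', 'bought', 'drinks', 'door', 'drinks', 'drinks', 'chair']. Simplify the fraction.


Tokens: 13
Unique types: ('bought', 'chair', 'door', 'drinks') = 4
TTR = 4/13
Already in lowest terms.

4/13


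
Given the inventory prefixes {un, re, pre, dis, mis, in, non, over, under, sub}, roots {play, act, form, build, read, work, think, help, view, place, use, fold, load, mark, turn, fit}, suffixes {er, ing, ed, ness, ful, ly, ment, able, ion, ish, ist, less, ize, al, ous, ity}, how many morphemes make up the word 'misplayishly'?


Segmenting 'misplayishly' against the inventory:
  'mis' -> prefix (morpheme 1)
  'play' -> root (morpheme 2)
  'ish' -> suffix (morpheme 3)
  'ly' -> suffix (morpheme 4)
Total morphemes: 4

4


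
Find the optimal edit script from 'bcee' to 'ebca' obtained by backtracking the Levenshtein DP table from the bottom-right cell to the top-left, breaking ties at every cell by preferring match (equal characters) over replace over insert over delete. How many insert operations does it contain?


Edit distance = 3. Backtracking from cell (4, 4) with preference match > replace > insert > delete,
then listing the resulting alignment 'bcee' -> 'ebca' left to right:
  Step 1: insert 'e' [insertion #1]
  Step 2: keep 'b'
  Step 3: keep 'c'
  Step 4: delete 'e'
  Step 5: replace e->a
Total insertions: 1

1


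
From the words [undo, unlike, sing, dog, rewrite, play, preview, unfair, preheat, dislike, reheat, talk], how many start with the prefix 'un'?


Checking each word for prefix 'un':
  'undo' -> YES, starts with 'un' (count: 1)
  'unlike' -> YES, starts with 'un' (count: 2)
  'sing' -> no (count: 2)
  'dog' -> no (count: 2)
  'rewrite' -> no (count: 2)
  'play' -> no (count: 2)
  'preview' -> no (count: 2)
  'unfair' -> YES, starts with 'un' (count: 3)
  'preheat' -> no (count: 3)
  'dislike' -> no (count: 3)
  'reheat' -> no (count: 3)
  'talk' -> no (count: 3)
Total with prefix 'un': 3

3


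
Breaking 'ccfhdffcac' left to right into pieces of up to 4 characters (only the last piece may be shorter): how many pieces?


'ccfhdffcac' has 10 characters.
Chunking with max size 4:
  Chunk 1: 'ccfh' (positions 0-3)
  Chunk 2: 'dffc' (positions 4-7)
  Chunk 3: 'ac' (positions 8-9)
Total chunks: ceil(10 / 4) = 3

3


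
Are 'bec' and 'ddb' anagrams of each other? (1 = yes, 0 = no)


Sort characters of 'bec': 'bce'
Sort characters of 'ddb': 'bdd'
Sorted forms differ -> they are NOT anagrams
Result: 0

0


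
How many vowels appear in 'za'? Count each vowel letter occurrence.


Scanning each character of 'za':
  Position 1: 'z' -> consonant (running count: 0)
  Position 2: 'a' -> vowel (running count: 1)
Total vowels: 1

1


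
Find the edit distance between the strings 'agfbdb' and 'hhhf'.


Building DP table for s1='agfbdb' (len 6) and s2='hhhf' (len 4):
       h  h  h  f
    0  1  2  3  4
  a 1  1  2  3  4
  g 2  2  2  3  4
  f 3  3  3  3  3
  b 4  4  4  4  4
  d 5  5  5  5  5
  b 6  6  6  6  6
Edit distance = dp[6][4] = 6

6


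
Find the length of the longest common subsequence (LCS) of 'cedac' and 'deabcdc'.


DP table for LCS of 'cedac' and 'deabcdc':
       d  e  a  b  c  d  c
    0  0  0  0  0  0  0  0
  c 0  0  0  0  0  1  1  1
  e 0  0  1  1  1  1  1  1
  d 0  1  1  1  1  1  2  2
  a 0  1  1  2  2  2  2  2
  c 0  1  1  2  2  3  3  3
LCS: 'cdc'
LCS length = 3

3


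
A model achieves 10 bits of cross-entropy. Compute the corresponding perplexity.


Perplexity formula: PP = 2^H
H = 10
PP = 2^10
PP = 2^10 = 1024

1024


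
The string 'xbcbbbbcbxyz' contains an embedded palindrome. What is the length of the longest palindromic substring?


Scanning 'xbcbbbbcbxyz' for palindromic substrings.
Substring at positions 0-9: 'xbcbbbbcbx'.
Check: reverse('xbcbbbbcbx') = 'xbcbbbbcbx' -> palindrome confirmed.
Neighbouring characters ('-' / 'y') break symmetry, so it cannot extend further.
No longer palindromic substring exists; longest length = 10

10


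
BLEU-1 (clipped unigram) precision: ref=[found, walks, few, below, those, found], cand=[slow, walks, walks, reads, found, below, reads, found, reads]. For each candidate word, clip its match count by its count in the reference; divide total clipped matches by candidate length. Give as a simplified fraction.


Reference word counts: {'below': 1, 'few': 1, 'found': 2, 'those': 1, 'walks': 1}
Checking each candidate word (with clipping):
  'slow' -> not in reference -> no match (matches: 0)
  'walks' -> in reference (ref count 1, used 1/1) -> match (matches: 1)
  'walks' -> ref count 1 already used up (1/1) -> clipped, no match (matches: 1)
  'reads' -> not in reference -> no match (matches: 1)
  'found' -> in reference (ref count 2, used 1/2) -> match (matches: 2)
  'below' -> in reference (ref count 1, used 1/1) -> match (matches: 3)
  'reads' -> not in reference -> no match (matches: 3)
  'found' -> in reference (ref count 2, used 2/2) -> match (matches: 4)
  'reads' -> not in reference -> no match (matches: 4)
Clipped matches: 4, Candidate length: 9
Precision = 4/9

4/9


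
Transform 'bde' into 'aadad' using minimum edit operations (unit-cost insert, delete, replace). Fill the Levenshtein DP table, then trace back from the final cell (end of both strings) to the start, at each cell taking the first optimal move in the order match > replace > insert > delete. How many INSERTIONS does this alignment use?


Edit distance = 4. Backtracking from cell (3, 5) with preference match > replace > insert > delete,
then listing the resulting alignment 'bde' -> 'aadad' left to right:
  Step 1: insert 'a' [insertion #1]
  Step 2: replace b->a
  Step 3: keep 'd'
  Step 4: insert 'a' [insertion #2]
  Step 5: replace e->d
Total insertions: 2

2


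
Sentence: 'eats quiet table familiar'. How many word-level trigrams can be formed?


Word trigrams from [4] words:
  Trigram 1: (eats quiet table)
  Trigram 2: (quiet table familiar)
Total word trigrams: 4 - 2 = 2

2


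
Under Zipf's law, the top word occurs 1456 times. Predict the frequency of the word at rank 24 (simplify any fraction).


Zipf's law: freq(rank) = f1 / rank
f1 = 1456, rank = 24
freq = 1456 / 24
GCD(1456, 24) = 8
Simplified: 182/3

182/3


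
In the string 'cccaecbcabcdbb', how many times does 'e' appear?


Scanning 'cccaecbcabcdbb' for 'e':
  Position 4: 'e' -> MATCH (count: 1)
Total occurrences of 'e': 1

1


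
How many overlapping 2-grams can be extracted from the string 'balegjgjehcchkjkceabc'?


String 'balegjgjehcchkjkceabc' has length L = 21.
Number of overlapping n-grams = L - n + 1
Substituting: 21 - 2 + 1 = 20

20


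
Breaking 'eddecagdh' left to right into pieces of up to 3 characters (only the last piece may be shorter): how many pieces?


'eddecagdh' has 9 characters.
Chunking with max size 3:
  Chunk 1: 'edd' (positions 0-2)
  Chunk 2: 'eca' (positions 3-5)
  Chunk 3: 'gdh' (positions 6-8)
Total chunks: ceil(9 / 3) = 3

3


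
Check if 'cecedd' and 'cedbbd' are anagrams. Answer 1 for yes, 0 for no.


Sort characters of 'cecedd': 'ccddee'
Sort characters of 'cedbbd': 'bbcdde'
Sorted forms differ -> they are NOT anagrams
Result: 0

0


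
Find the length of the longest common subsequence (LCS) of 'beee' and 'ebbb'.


DP table for LCS of 'beee' and 'ebbb':
       e  b  b  b
    0  0  0  0  0
  b 0  0  1  1  1
  e 0  1  1  1  1
  e 0  1  1  1  1
  e 0  1  1  1  1
LCS: 'b'
LCS length = 1

1


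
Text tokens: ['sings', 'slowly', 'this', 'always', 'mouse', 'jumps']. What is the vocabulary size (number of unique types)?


Listing all tokens and tracking unique types:
  Token 1: 'sings' -> NEW (unique so far: 1)
  Token 2: 'slowly' -> NEW (unique so far: 2)
  Token 3: 'this' -> NEW (unique so far: 3)
  Token 4: 'always' -> NEW (unique so far: 4)
  Token 5: 'mouse' -> NEW (unique so far: 5)
  Token 6: 'jumps' -> NEW (unique so far: 6)
Unique types: ('always', 'jumps', 'mouse', 'sings', 'slowly', 'this')
Vocabulary size: 6

6


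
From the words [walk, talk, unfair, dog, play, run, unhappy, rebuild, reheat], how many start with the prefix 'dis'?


Checking each word for prefix 'dis':
  'walk' -> no (count: 0)
  'talk' -> no (count: 0)
  'unfair' -> no (count: 0)
  'dog' -> no (count: 0)
  'play' -> no (count: 0)
  'run' -> no (count: 0)
  'unhappy' -> no (count: 0)
  'rebuild' -> no (count: 0)
  'reheat' -> no (count: 0)
Total with prefix 'dis': 0

0


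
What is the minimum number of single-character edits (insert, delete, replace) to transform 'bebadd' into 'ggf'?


Building DP table for s1='bebadd' (len 6) and s2='ggf' (len 3):
       g  g  f
    0  1  2  3
  b 1  1  2  3
  e 2  2  2  3
  b 3  3  3  3
  a 4  4  4  4
  d 5  5  5  5
  d 6  6  6  6
Edit distance = dp[6][3] = 6

6


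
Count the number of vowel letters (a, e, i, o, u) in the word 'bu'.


Scanning each character of 'bu':
  Position 1: 'b' -> consonant (running count: 0)
  Position 2: 'u' -> vowel (running count: 1)
Total vowels: 1

1


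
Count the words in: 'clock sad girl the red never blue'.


Counting words by splitting on spaces:
  Word 1: 'clock'
  Word 2: 'sad'
  Word 3: 'girl'
  Word 4: 'the'
  Word 5: 'red'
  Word 6: 'never'
  Word 7: 'blue'
Total words: 7

7


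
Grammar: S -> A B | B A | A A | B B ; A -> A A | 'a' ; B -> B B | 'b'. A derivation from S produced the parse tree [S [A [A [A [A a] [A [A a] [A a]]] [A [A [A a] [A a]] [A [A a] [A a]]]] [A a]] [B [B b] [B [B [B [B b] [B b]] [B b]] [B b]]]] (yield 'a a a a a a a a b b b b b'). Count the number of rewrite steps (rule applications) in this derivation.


Every bracketed nonterminal node [X ...] in the tree is produced by exactly one rule application.
Reading the tree off as a leftmost derivation:
  Step 1: S  =>  A B   (applied S -> A B)
  Step 2: A B  =>  A A B   (applied A -> A A)
  Step 3: A A B  =>  A A A B   (applied A -> A A)
  Step 4: A A A B  =>  A A A A B   (applied A -> A A)
  Step 5: A A A A B  =>  a A A A B   (applied A -> a)
  Step 6: a A A A B  =>  a A A A A B   (applied A -> A A)
  Step 7: a A A A A B  =>  a a A A A B   (applied A -> a)
  Step 8: a a A A A B  =>  a a a A A B   (applied A -> a)
  Step 9: a a a A A B  =>  a a a A A A B   (applied A -> A A)
  Step 10: a a a A A A B  =>  a a a A A A A B   (applied A -> A A)
  Step 11: a a a A A A A B  =>  a a a a A A A B   (applied A -> a)
  Step 12: a a a a A A A B  =>  a a a a a A A B   (applied A -> a)
  Step 13: a a a a a A A B  =>  a a a a a A A A B   (applied A -> A A)
  Step 14: a a a a a A A A B  =>  a a a a a a A A B   (applied A -> a)
  Step 15: a a a a a a A A B  =>  a a a a a a a A B   (applied A -> a)
  Step 16: a a a a a a a A B  =>  a a a a a a a a B   (applied A -> a)
  Step 17: a a a a a a a a B  =>  a a a a a a a a B B   (applied B -> B B)
  Step 18: a a a a a a a a B B  =>  a a a a a a a a b B   (applied B -> b)
  Step 19: a a a a a a a a b B  =>  a a a a a a a a b B B   (applied B -> B B)
  Step 20: a a a a a a a a b B B  =>  a a a a a a a a b B B B   (applied B -> B B)
  Step 21: a a a a a a a a b B B B  =>  a a a a a a a a b B B B B   (applied B -> B B)
  Step 22: a a a a a a a a b B B B B  =>  a a a a a a a a b b B B B   (applied B -> b)
  Step 23: a a a a a a a a b b B B B  =>  a a a a a a a a b b b B B   (applied B -> b)
  Step 24: a a a a a a a a b b b B B  =>  a a a a a a a a b b b b B   (applied B -> b)
  Step 25: a a a a a a a a b b b b B  =>  a a a a a a a a b b b b b   (applied B -> b)
Final yield: a a a a a a a a b b b b b
Total rewrite steps: 25

25


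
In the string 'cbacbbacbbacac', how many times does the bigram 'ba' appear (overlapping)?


Scanning 'cbacbbacbbacac' for bigram 'ba':
  Position 0: 'cb' -> no
  Position 1: 'ba' -> MATCH
  Position 2: 'ac' -> no
  Position 3: 'cb' -> no
  Position 4: 'bb' -> no
  Position 5: 'ba' -> MATCH
  Position 6: 'ac' -> no
  Position 7: 'cb' -> no
  Position 8: 'bb' -> no
  Position 9: 'ba' -> MATCH
  Position 10: 'ac' -> no
  Position 11: 'ca' -> no
  Position 12: 'ac' -> no
Total matches: 3

3


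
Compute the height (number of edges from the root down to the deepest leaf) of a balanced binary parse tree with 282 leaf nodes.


In a balanced binary tree with n leaves the deepest leaf is ceil(log2(n)) edges below the root.
log2(282) = 8.1396
ceil(8.1396) = 9
height (edges) = 9

9


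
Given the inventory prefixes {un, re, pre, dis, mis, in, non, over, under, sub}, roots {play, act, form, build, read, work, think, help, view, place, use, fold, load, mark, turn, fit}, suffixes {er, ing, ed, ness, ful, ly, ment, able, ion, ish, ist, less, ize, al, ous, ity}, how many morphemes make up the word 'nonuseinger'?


Segmenting 'nonuseinger' against the inventory:
  'non' -> prefix (morpheme 1)
  'use' -> root (morpheme 2)
  'ing' -> suffix (morpheme 3)
  'er' -> suffix (morpheme 4)
Total morphemes: 4

4


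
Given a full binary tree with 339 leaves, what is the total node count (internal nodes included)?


Leaf nodes (terminals): 339
Internal nodes = n - 1 = 339 - 1 = 338
Total = leaves + internal = 339 + 338 = 677

677


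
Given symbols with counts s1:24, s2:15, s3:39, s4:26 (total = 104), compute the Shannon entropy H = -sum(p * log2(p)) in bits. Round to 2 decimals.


Computing entropy H = -sum(p_i * log2(p_i)):
  s1: p = 24/104 = 0.2308, -p*log2(p) = 0.4882
  s2: p = 15/104 = 0.1442, -p*log2(p) = 0.4029
  s3: p = 39/104 = 0.3750, -p*log2(p) = 0.5306
  s4: p = 26/104 = 0.2500, -p*log2(p) = 0.5000
H = sum of terms = 1.9217
Rounded to 2 decimals: 1.92

1.92


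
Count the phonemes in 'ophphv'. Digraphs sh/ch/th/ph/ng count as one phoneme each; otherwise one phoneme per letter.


Parsing 'ophphv' greedily, digraphs first:
  'o' -> vowel phoneme (phonemes so far: 1)
  'ph' -> digraph (1 consonant phoneme) (phonemes so far: 2)
  'ph' -> digraph (1 consonant phoneme) (phonemes so far: 3)
  'v' -> consonant phoneme (phonemes so far: 4)
Total phonemes: 4

4


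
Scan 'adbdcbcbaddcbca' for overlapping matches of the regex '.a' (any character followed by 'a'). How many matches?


Pattern: .a means any character followed by 'a'.
Scanning 'adbdcbcbaddcbca' position-by-position:
  Pos 0: window 'ad' -> no
  Pos 1: window 'db' -> no
  Pos 2: window 'bd' -> no
  Pos 3: window 'dc' -> no
  Pos 4: window 'cb' -> no
  Pos 5: window 'bc' -> no
  Pos 6: window 'cb' -> no
  Pos 7: window 'ba' -> MATCH
  Pos 8: window 'ad' -> no
  Pos 9: window 'dd' -> no
  Pos 10: window 'dc' -> no
  Pos 11: window 'cb' -> no
  Pos 12: window 'bc' -> no
  Pos 13: window 'ca' -> MATCH
  Pos 14: window 'a' -> no
Total matches: 2

2


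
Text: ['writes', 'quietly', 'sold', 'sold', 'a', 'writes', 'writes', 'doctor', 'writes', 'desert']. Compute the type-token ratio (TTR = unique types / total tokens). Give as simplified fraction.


Tokens: 10
Unique types: ('a', 'desert', 'doctor', 'quietly', 'sold', 'writes') = 6
TTR = 6/10
Simplify: divide both by 2 -> 3/5
TTR = 3/5

3/5


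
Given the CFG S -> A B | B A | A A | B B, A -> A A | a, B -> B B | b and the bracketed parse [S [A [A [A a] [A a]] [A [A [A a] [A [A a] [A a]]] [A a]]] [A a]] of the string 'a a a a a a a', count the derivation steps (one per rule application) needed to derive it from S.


Every bracketed nonterminal node [X ...] in the tree is produced by exactly one rule application.
Reading the tree off as a leftmost derivation:
  Step 1: S  =>  A A   (applied S -> A A)
  Step 2: A A  =>  A A A   (applied A -> A A)
  Step 3: A A A  =>  A A A A   (applied A -> A A)
  Step 4: A A A A  =>  a A A A   (applied A -> a)
  Step 5: a A A A  =>  a a A A   (applied A -> a)
  Step 6: a a A A  =>  a a A A A   (applied A -> A A)
  Step 7: a a A A A  =>  a a A A A A   (applied A -> A A)
  Step 8: a a A A A A  =>  a a a A A A   (applied A -> a)
  Step 9: a a a A A A  =>  a a a A A A A   (applied A -> A A)
  Step 10: a a a A A A A  =>  a a a a A A A   (applied A -> a)
  Step 11: a a a a A A A  =>  a a a a a A A   (applied A -> a)
  Step 12: a a a a a A A  =>  a a a a a a A   (applied A -> a)
  Step 13: a a a a a a A  =>  a a a a a a a   (applied A -> a)
Final yield: a a a a a a a
Total rewrite steps: 13

13


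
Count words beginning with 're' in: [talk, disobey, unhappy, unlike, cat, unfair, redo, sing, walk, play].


Checking each word for prefix 're':
  'talk' -> no (count: 0)
  'disobey' -> no (count: 0)
  'unhappy' -> no (count: 0)
  'unlike' -> no (count: 0)
  'cat' -> no (count: 0)
  'unfair' -> no (count: 0)
  'redo' -> YES, starts with 're' (count: 1)
  'sing' -> no (count: 1)
  'walk' -> no (count: 1)
  'play' -> no (count: 1)
Total with prefix 're': 1

1


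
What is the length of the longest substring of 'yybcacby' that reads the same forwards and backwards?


Scanning 'yybcacby' for palindromic substrings.
Substring at positions 1-7: 'ybcacby'.
Check: reverse('ybcacby') = 'ybcacby' -> palindrome confirmed.
Neighbouring characters ('y' / '-') break symmetry, so it cannot extend further.
No longer palindromic substring exists; longest length = 7

7


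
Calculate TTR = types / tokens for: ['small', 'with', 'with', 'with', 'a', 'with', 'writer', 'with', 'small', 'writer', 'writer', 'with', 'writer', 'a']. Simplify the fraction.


Tokens: 14
Unique types: ('a', 'small', 'with', 'writer') = 4
TTR = 4/14
Simplify: divide both by 2 -> 2/7
TTR = 2/7

2/7


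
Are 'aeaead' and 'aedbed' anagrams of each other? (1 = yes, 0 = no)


Sort characters of 'aeaead': 'aaadee'
Sort characters of 'aedbed': 'abddee'
Sorted forms differ -> they are NOT anagrams
Result: 0

0


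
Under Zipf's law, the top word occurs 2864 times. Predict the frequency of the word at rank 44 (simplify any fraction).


Zipf's law: freq(rank) = f1 / rank
f1 = 2864, rank = 44
freq = 2864 / 44
GCD(2864, 44) = 4
Simplified: 716/11

716/11


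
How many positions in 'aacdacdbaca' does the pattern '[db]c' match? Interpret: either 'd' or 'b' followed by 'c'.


Pattern: [db]c means either 'd' or 'b' followed by 'c'.
Scanning 'aacdacdbaca' position-by-position:
  Pos 0: window 'aa' -> no
  Pos 1: window 'ac' -> no
  Pos 2: window 'cd' -> no
  Pos 3: window 'da' -> no
  Pos 4: window 'ac' -> no
  Pos 5: window 'cd' -> no
  Pos 6: window 'db' -> no
  Pos 7: window 'ba' -> no
  Pos 8: window 'ac' -> no
  Pos 9: window 'ca' -> no
  Pos 10: window 'a' -> no
Total matches: 0

0


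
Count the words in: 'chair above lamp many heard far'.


Counting words by splitting on spaces:
  Word 1: 'chair'
  Word 2: 'above'
  Word 3: 'lamp'
  Word 4: 'many'
  Word 5: 'heard'
  Word 6: 'far'
Total words: 6

6


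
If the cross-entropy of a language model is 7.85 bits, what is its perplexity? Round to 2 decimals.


Perplexity formula: PP = 2^H
H = 7.85
PP = 2^7.85
Decompose: 2^7.85 = 2^7 * 2^0.85
2^7 = 128, 2^0.85 ~ 1.8025009
PP ~ 128 * 1.8025009 = 230.7201152
Rounded to 2 decimals: 230.72

230.72


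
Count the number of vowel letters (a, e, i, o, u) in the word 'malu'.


Scanning each character of 'malu':
  Position 1: 'm' -> consonant (running count: 0)
  Position 2: 'a' -> vowel (running count: 1)
  Position 3: 'l' -> consonant (running count: 1)
  Position 4: 'u' -> vowel (running count: 2)
Total vowels: 2

2


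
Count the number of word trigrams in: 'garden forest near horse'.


Word trigrams from [4] words:
  Trigram 1: (garden forest near)
  Trigram 2: (forest near horse)
Total word trigrams: 4 - 2 = 2

2


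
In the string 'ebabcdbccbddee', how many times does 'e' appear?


Scanning 'ebabcdbccbddee' for 'e':
  Position 0: 'e' -> MATCH (count: 1)
  Position 12: 'e' -> MATCH (count: 2)
  Position 13: 'e' -> MATCH (count: 3)
Total occurrences of 'e': 3

3


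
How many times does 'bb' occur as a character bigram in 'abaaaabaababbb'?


Scanning 'abaaaabaababbb' for bigram 'bb':
  Position 0: 'ab' -> no
  Position 1: 'ba' -> no
  Position 2: 'aa' -> no
  Position 3: 'aa' -> no
  Position 4: 'aa' -> no
  Position 5: 'ab' -> no
  Position 6: 'ba' -> no
  Position 7: 'aa' -> no
  Position 8: 'ab' -> no
  Position 9: 'ba' -> no
  Position 10: 'ab' -> no
  Position 11: 'bb' -> MATCH
  Position 12: 'bb' -> MATCH
Total matches: 2

2


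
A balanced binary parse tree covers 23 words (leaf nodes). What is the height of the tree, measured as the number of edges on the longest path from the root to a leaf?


In a balanced binary tree with n leaves the deepest leaf is ceil(log2(n)) edges below the root.
log2(23) = 4.5236
ceil(4.5236) = 5
height (edges) = 5

5


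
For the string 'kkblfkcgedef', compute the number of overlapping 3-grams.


String 'kkblfkcgedef' has length L = 12.
Number of overlapping n-grams = L - n + 1
Substituting: 12 - 3 + 1 = 10

10


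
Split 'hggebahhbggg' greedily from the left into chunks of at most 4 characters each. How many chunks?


'hggebahhbggg' has 12 characters.
Chunking with max size 4:
  Chunk 1: 'hgge' (positions 0-3)
  Chunk 2: 'bahh' (positions 4-7)
  Chunk 3: 'bggg' (positions 8-11)
Total chunks: ceil(12 / 4) = 3

3


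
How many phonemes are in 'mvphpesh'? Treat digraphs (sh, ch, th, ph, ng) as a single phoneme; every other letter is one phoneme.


Parsing 'mvphpesh' greedily, digraphs first:
  'm' -> consonant phoneme (phonemes so far: 1)
  'v' -> consonant phoneme (phonemes so far: 2)
  'ph' -> digraph (1 consonant phoneme) (phonemes so far: 3)
  'p' -> consonant phoneme (phonemes so far: 4)
  'e' -> vowel phoneme (phonemes so far: 5)
  'sh' -> digraph (1 consonant phoneme) (phonemes so far: 6)
Total phonemes: 6

6


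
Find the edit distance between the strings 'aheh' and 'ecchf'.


Building DP table for s1='aheh' (len 4) and s2='ecchf' (len 5):
       e  c  c  h  f
    0  1  2  3  4  5
  a 1  1  2  3  4  5
  h 2  2  2  3  3  4
  e 3  2  3  3  4  4
  h 4  3  3  4  3  4
Edit distance = dp[4][5] = 4

4


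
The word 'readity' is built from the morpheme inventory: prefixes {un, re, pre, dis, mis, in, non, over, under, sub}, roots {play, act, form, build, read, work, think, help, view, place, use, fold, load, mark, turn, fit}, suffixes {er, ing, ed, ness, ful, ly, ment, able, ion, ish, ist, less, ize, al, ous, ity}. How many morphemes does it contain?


Segmenting 'readity' against the inventory:
  'read' -> root (morpheme 1)
  'ity' -> suffix (morpheme 2)
Total morphemes: 2

2


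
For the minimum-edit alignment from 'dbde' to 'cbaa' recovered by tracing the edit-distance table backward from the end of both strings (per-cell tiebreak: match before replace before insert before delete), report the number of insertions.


Edit distance = 3. Backtracking from cell (4, 4) with preference match > replace > insert > delete,
then listing the resulting alignment 'dbde' -> 'cbaa' left to right:
  Step 1: replace d->c
  Step 2: keep 'b'
  Step 3: replace d->a
  Step 4: replace e->a
Total insertions: 0

0


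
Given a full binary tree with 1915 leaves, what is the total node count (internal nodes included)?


Leaf nodes (terminals): 1915
Internal nodes = n - 1 = 1915 - 1 = 1914
Total = leaves + internal = 1915 + 1914 = 3829

3829


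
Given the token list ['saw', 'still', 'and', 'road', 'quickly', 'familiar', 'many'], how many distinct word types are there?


Listing all tokens and tracking unique types:
  Token 1: 'saw' -> NEW (unique so far: 1)
  Token 2: 'still' -> NEW (unique so far: 2)
  Token 3: 'and' -> NEW (unique so far: 3)
  Token 4: 'road' -> NEW (unique so far: 4)
  Token 5: 'quickly' -> NEW (unique so far: 5)
  Token 6: 'familiar' -> NEW (unique so far: 6)
  Token 7: 'many' -> NEW (unique so far: 7)
Unique types: ('and', 'familiar', 'many', 'quickly', 'road', 'saw', 'still')
Vocabulary size: 7

7


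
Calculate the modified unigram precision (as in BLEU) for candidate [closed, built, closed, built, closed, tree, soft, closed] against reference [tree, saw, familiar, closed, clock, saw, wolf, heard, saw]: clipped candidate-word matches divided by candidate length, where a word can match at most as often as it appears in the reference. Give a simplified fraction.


Reference word counts: {'clock': 1, 'closed': 1, 'familiar': 1, 'heard': 1, 'saw': 3, 'tree': 1, 'wolf': 1}
Checking each candidate word (with clipping):
  'closed' -> in reference (ref count 1, used 1/1) -> match (matches: 1)
  'built' -> not in reference -> no match (matches: 1)
  'closed' -> ref count 1 already used up (1/1) -> clipped, no match (matches: 1)
  'built' -> not in reference -> no match (matches: 1)
  'closed' -> ref count 1 already used up (1/1) -> clipped, no match (matches: 1)
  'tree' -> in reference (ref count 1, used 1/1) -> match (matches: 2)
  'soft' -> not in reference -> no match (matches: 2)
  'closed' -> ref count 1 already used up (1/1) -> clipped, no match (matches: 2)
Clipped matches: 2, Candidate length: 8
Precision = 2/8 = 1/4

1/4


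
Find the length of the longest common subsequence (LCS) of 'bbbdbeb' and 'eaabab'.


DP table for LCS of 'bbbdbeb' and 'eaabab':
       e  a  a  b  a  b
    0  0  0  0  0  0  0
  b 0  0  0  0  1  1  1
  b 0  0  0  0  1  1  2
  b 0  0  0  0  1  1  2
  d 0  0  0  0  1  1  2
  b 0  0  0  0  1  1  2
  e 0  1  1  1  1  1  2
  b 0  1  1  1  2  2  2
LCS: 'bb'
LCS length = 2

2


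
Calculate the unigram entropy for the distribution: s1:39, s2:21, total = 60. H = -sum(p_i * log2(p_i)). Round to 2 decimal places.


Computing entropy H = -sum(p_i * log2(p_i)):
  s1: p = 39/60 = 0.6500, -p*log2(p) = 0.4040
  s2: p = 21/60 = 0.3500, -p*log2(p) = 0.5301
H = sum of terms = 0.9341
Rounded to 2 decimals: 0.93

0.93


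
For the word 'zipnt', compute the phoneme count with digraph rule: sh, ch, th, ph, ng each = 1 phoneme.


Parsing 'zipnt' greedily, digraphs first:
  'z' -> consonant phoneme (phonemes so far: 1)
  'i' -> vowel phoneme (phonemes so far: 2)
  'p' -> consonant phoneme (phonemes so far: 3)
  'n' -> consonant phoneme (phonemes so far: 4)
  't' -> consonant phoneme (phonemes so far: 5)
Total phonemes: 5

5


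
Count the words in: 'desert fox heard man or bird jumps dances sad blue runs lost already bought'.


Counting words by splitting on spaces:
  Word 1: 'desert'
  Word 2: 'fox'
  Word 3: 'heard'
  Word 4: 'man'
  Word 5: 'or'
  Word 6: 'bird'
  Word 7: 'jumps'
  Word 8: 'dances'
  Word 9: 'sad'
  Word 10: 'blue'
  Word 11: 'runs'
  Word 12: 'lost'
  Word 13: 'already'
  Word 14: 'bought'
Total words: 14

14


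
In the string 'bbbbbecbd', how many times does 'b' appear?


Scanning 'bbbbbecbd' for 'b':
  Position 0: 'b' -> MATCH (count: 1)
  Position 1: 'b' -> MATCH (count: 2)
  Position 2: 'b' -> MATCH (count: 3)
  Position 3: 'b' -> MATCH (count: 4)
  Position 4: 'b' -> MATCH (count: 5)
  Position 7: 'b' -> MATCH (count: 6)
Total occurrences of 'b': 6

6


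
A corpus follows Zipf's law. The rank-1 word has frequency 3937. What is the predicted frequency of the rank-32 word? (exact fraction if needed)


Zipf's law: freq(rank) = f1 / rank
f1 = 3937, rank = 32
freq = 3937 / 32
GCD(3937, 32) = 1
Simplified: 3937/32

3937/32


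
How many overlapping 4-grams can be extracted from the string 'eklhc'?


String 'eklhc' has length L = 5.
Number of overlapping n-grams = L - n + 1
Substituting: 5 - 4 + 1 = 2

2


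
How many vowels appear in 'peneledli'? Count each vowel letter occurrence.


Scanning each character of 'peneledli':
  Position 1: 'p' -> consonant (running count: 0)
  Position 2: 'e' -> vowel (running count: 1)
  Position 3: 'n' -> consonant (running count: 1)
  Position 4: 'e' -> vowel (running count: 2)
  Position 5: 'l' -> consonant (running count: 2)
  Position 6: 'e' -> vowel (running count: 3)
  Position 7: 'd' -> consonant (running count: 3)
  Position 8: 'l' -> consonant (running count: 3)
  Position 9: 'i' -> vowel (running count: 4)
Total vowels: 4

4


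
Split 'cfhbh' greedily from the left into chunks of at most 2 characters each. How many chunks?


'cfhbh' has 5 characters.
Chunking with max size 2:
  Chunk 1: 'cf' (positions 0-1)
  Chunk 2: 'hb' (positions 2-3)
  Chunk 3: 'h' (positions 4-4)
Total chunks: ceil(5 / 2) = 3

3


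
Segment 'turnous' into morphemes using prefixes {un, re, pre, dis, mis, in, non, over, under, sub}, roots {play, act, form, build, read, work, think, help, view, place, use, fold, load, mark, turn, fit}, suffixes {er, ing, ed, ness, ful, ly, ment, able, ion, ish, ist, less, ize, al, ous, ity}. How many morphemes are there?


Segmenting 'turnous' against the inventory:
  'turn' -> root (morpheme 1)
  'ous' -> suffix (morpheme 2)
Total morphemes: 2

2


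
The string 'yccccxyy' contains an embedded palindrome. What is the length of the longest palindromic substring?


Scanning 'yccccxyy' for palindromic substrings.
Substring at positions 1-4: 'cccc'.
Check: reverse('cccc') = 'cccc' -> palindrome confirmed.
Neighbouring characters ('y' / 'x') break symmetry, so it cannot extend further.
No longer palindromic substring exists; longest length = 4

4


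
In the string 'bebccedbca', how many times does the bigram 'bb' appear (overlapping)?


Scanning 'bebccedbca' for bigram 'bb':
  Position 0: 'be' -> no
  Position 1: 'eb' -> no
  Position 2: 'bc' -> no
  Position 3: 'cc' -> no
  Position 4: 'ce' -> no
  Position 5: 'ed' -> no
  Position 6: 'db' -> no
  Position 7: 'bc' -> no
  Position 8: 'ca' -> no
Total matches: 0

0


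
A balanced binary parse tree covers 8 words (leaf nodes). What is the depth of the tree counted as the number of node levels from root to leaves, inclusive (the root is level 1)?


In a balanced binary tree with n leaves the deepest leaf is ceil(log2(n)) edges below the root,
so counting node levels inclusive of root and leaves gives ceil(log2(n)) + 1 levels.
log2(8) = 3.0000
ceil(3.0000) = 3
levels = 3 + 1 = 4

4


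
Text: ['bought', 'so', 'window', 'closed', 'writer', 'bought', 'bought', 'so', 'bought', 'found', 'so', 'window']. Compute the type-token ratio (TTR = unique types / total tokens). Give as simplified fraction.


Tokens: 12
Unique types: ('bought', 'closed', 'found', 'so', 'window', 'writer') = 6
TTR = 6/12
Simplify: divide both by 6 -> 1/2
TTR = 1/2

1/2


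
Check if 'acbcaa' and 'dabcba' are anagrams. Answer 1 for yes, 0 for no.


Sort characters of 'acbcaa': 'aaabcc'
Sort characters of 'dabcba': 'aabbcd'
Sorted forms differ -> they are NOT anagrams
Result: 0

0


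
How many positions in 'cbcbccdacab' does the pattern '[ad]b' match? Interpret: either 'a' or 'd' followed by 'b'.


Pattern: [ad]b means either 'a' or 'd' followed by 'b'.
Scanning 'cbcbccdacab' position-by-position:
  Pos 0: window 'cb' -> no
  Pos 1: window 'bc' -> no
  Pos 2: window 'cb' -> no
  Pos 3: window 'bc' -> no
  Pos 4: window 'cc' -> no
  Pos 5: window 'cd' -> no
  Pos 6: window 'da' -> no
  Pos 7: window 'ac' -> no
  Pos 8: window 'ca' -> no
  Pos 9: window 'ab' -> MATCH
  Pos 10: window 'b' -> no
Total matches: 1

1


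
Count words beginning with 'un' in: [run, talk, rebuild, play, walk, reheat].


Checking each word for prefix 'un':
  'run' -> no (count: 0)
  'talk' -> no (count: 0)
  'rebuild' -> no (count: 0)
  'play' -> no (count: 0)
  'walk' -> no (count: 0)
  'reheat' -> no (count: 0)
Total with prefix 'un': 0

0
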